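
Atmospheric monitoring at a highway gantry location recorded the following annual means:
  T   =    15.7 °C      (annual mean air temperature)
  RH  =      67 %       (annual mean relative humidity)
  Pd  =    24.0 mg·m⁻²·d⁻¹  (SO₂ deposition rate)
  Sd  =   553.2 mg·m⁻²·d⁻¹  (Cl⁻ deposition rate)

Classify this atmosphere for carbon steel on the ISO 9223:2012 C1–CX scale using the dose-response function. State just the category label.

carbon steel: temperature factor f = -0.054·(5.7) = -0.3078
  SO₂ term: 1.77·24.0^0.52·exp(0.02·67-0.3078) = 25.94
  Sd branch = 0.102·Sd^0.62·e^(0.033·RH+0.04·T) = 87.53 μm/a
  r_corr = 25.94 + 87.53 = 113.5 μm/a
113 μm/a falls in (80, 200] for carbon steel → category C5

C5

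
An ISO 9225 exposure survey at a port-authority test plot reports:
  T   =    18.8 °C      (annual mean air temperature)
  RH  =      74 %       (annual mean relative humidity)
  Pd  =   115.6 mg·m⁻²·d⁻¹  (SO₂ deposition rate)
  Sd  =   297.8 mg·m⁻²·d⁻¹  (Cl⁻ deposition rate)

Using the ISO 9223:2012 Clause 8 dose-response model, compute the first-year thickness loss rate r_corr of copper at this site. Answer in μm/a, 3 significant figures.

copper: f(T) = -0.080·(T−10) [T>10 °C] = -0.7040
  sulphur-dioxide contribution → 0.7096 μm/a
  chloride contribution → 1.721 μm/a
  ⇒ r_corr(copper) = 2.43 μm/a

r_corr = 2.43 μm/a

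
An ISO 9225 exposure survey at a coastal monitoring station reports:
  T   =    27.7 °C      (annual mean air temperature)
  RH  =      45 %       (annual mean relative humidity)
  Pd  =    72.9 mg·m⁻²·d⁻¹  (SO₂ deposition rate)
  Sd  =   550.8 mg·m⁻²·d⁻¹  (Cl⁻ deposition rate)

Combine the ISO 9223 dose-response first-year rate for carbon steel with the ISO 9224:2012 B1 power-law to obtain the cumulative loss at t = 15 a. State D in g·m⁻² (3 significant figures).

D(15) = 2.71e+03 g·m⁻²

carbon steel: temperature factor f = -0.054·(17.7) = -0.9558
  SO₂ term: 1.77·72.9^0.52·exp(0.02·45-0.9558) = 15.57
  Cl⁻ term: 0.102·550.8^0.62·exp(0.033·45+0.04·27.7) = 68.26
  sum: 15.57 + 68.26 → r_corr = 83.83 μm/a
ISO 9224: D(t) = r_corr · t^b with b = 0.523 (carbon steel, B1)
  D(15) = 83.83 × 15^0.523 = 83.83 × 4.122 = 345.5 μm
  Mass loss = 345.5 μm × 7.85 g/cm³ = 2712 g·m⁻²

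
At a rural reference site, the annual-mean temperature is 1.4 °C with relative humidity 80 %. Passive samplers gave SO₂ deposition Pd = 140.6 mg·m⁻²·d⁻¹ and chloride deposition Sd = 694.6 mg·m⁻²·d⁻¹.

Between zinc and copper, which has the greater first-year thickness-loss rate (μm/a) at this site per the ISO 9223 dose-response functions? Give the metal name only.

zinc

zinc: T≤10 °C ⇒ hinge +0.038·(1.4−10) = -0.3268
  Pd branch = 0.0129·Pd^0.44·e^(0.046·RH+f) = 3.251 μm/a
  Cl⁻ term: 0.0175·694.6^0.57·exp(0.008·80+0.085·1.4) = 1.558
  sum: 3.251 + 1.558 → r_corr = 4.808 μm/a
copper: T≤10 °C ⇒ hinge +0.126·(1.4−10) = -1.0836
  SO₂ term: 0.0053·140.6^0.26·exp(0.059·80-1.0836) = 0.7278
  Sd branch = 0.01025·Sd^0.27·e^(0.036·RH+0.049·T) = 1.144 μm/a
  r_corr = 0.7278 + 1.144 = 1.872 μm/a
Ordering by μm/a: zinc (4.81) > copper (1.87)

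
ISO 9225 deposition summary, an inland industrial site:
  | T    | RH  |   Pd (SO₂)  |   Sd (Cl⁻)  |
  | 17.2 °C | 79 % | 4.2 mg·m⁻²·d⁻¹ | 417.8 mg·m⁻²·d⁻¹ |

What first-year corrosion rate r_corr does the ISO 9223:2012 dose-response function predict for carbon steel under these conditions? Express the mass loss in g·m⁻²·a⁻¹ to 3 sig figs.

r_corr = 1.01e+03 g·m⁻²·a⁻¹

carbon steel: f(T) = -0.054·(T−10) [T>10 °C] = -0.3888
  Pd branch = 1.77·Pd^0.52·e^(0.02·RH+f) = 12.29 μm/a
  Sd branch = 0.102·Sd^0.62·e^(0.033·RH+0.04·T) = 116 μm/a
  sum: 12.29 + 116 → r_corr = 128.3 μm/a
Convert to mass loss: 128.3 μm/a × 7.85 g/cm³ = 1007 g·m⁻²·a⁻¹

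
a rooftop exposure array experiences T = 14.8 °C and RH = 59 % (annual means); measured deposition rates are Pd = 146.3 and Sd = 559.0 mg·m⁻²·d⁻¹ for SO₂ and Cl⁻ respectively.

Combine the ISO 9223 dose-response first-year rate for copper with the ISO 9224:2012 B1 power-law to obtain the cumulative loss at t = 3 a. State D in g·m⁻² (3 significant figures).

D(3) = 26.2 g·m⁻²

copper: T>10 °C ⇒ hinge -0.080·(14.8−10) = -0.3840
  SO₂ term: 0.0053·146.3^0.26·exp(0.059·59-0.3840) = 0.4288
  Cl⁻ term: 0.01025·559.0^0.27·exp(0.036·59+0.049·14.8) = 0.9771
  sum: 0.4288 + 0.9771 → r_corr = 1.406 μm/a
ISO 9224: D(t) = r_corr · t^b with b = 0.667 (copper, B1)
  D(3) = 1.406 × 3^0.667 = 1.406 × 2.081 = 2.925 μm
  Mass loss = 2.925 μm × 8.96 g/cm³ = 26.21 g·m⁻²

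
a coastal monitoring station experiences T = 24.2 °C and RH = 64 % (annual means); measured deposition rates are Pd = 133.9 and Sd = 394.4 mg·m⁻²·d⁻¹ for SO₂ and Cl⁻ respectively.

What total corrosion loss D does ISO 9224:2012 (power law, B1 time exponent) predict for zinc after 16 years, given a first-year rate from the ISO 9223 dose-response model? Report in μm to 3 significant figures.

D(16) = 73.0 μm

zinc: T>10 °C ⇒ hinge -0.071·(24.2−10) = -1.0082
  SO₂ term: 0.0129·133.9^0.44·exp(0.046·64-1.0082) = 0.771
  Sd branch = 0.0175·Sd^0.57·e^(0.008·RH+0.085·T) = 6.893 μm/a
  sum: 0.771 + 6.893 → r_corr = 7.664 μm/a
Power-law: D(16) = r_corr · 16^0.813
  D(16) = 7.664 × 16^0.813 = 7.664 × 9.527 = 73.02 μm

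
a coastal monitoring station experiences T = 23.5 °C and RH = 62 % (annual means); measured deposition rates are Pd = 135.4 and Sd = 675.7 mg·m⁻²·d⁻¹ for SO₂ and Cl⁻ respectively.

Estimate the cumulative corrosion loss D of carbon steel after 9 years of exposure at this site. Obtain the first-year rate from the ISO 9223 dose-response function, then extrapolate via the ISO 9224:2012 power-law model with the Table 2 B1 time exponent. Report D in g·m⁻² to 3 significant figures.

D(9) = 3.78e+03 g·m⁻²

carbon steel: f(T) = -0.054·(T−10) [T>10 °C] = -0.7290
  Pd branch = 1.77·Pd^0.52·e^(0.02·RH+f) = 37.87 μm/a
  Sd branch = 0.102·Sd^0.62·e^(0.033·RH+0.04·T) = 114.8 μm/a
  r_corr = 37.87 + 114.8 = 152.6 μm/a
Long-term exponent b (ISO 9224 Table 2, B1) = 0.523
  D(9) = 152.6 × 9^0.523 = 152.6 × 3.156 = 481.7 μm
  Mass loss = 481.7 μm × 7.85 g/cm³ = 3781 g·m⁻²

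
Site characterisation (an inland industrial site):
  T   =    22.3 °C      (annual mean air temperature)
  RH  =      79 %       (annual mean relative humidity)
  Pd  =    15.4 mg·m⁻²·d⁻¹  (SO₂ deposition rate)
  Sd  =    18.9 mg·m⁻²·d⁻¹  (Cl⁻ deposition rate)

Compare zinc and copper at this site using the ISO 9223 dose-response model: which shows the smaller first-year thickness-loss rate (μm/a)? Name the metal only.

zinc: temperature factor f = -0.071·(12.3) = -0.8733
  sulphur-dioxide contribution → 0.6793 μm/a
  chloride contribution → 1.17 μm/a
  total first-year rate 1.85 μm/a
copper: T>10 °C ⇒ hinge -0.080·(22.3−10) = -0.9840
  sulphur-dioxide contribution → 0.4265 μm/a
  chloride contribution → 1.162 μm/a
  total first-year rate 1.588 μm/a
Ordering by μm/a: zinc (1.85) > copper (1.59)

copper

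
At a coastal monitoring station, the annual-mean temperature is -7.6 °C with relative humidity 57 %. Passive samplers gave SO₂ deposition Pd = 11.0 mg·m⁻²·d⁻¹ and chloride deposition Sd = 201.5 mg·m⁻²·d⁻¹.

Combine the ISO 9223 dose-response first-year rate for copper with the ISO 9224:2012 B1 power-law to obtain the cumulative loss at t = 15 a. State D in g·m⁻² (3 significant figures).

copper: f(T) = +0.126·(T−10) [T≤10 °C] = -2.2176
  SO₂ term: 0.0053·11.0^0.26·exp(0.059·57-2.2176) = 0.03108
  Cl⁻ term: 0.01025·201.5^0.27·exp(0.036·57+0.049·-7.6) = 0.2303
  sum: 0.03108 + 0.2303 → r_corr = 0.2614 μm/a
Power-law: D(15) = r_corr · 15^0.667
  D(15) = 0.2614 × 15^0.667 = 0.2614 × 6.088 = 1.591 μm
  Mass loss = 1.591 μm × 8.96 g/cm³ = 14.26 g·m⁻²

D(15) = 14.3 g·m⁻²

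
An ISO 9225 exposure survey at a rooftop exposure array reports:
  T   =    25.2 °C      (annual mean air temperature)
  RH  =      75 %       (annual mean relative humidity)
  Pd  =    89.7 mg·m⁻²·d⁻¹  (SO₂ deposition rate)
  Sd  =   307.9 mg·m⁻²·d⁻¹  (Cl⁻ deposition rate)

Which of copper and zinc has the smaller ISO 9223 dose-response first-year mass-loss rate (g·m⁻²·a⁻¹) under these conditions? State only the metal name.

copper

copper: T>10 °C ⇒ hinge -0.080·(25.2−10) = -1.2160
  sulphur-dioxide contribution → 0.4223 μm/a
  chloride contribution → 2.463 μm/a
  total first-year rate 2.885 μm/a
  mass loss = 2.885 μm/a × 8.96 g/cm³ = 25.85 g·m⁻²·a⁻¹
zinc: f(T) = -0.071·(T−10) [T>10 °C] = -1.0792
  sulphur-dioxide contribution → 0.9987 μm/a
  chloride contribution → 7.117 μm/a
  ⇒ r_corr(zinc) = 8.115 μm/a
  mass loss = 8.115 μm/a × 7.14 g/cm³ = 57.94 g·m⁻²·a⁻¹
Ordering by g·m⁻²·a⁻¹: zinc (57.9) > copper (25.9)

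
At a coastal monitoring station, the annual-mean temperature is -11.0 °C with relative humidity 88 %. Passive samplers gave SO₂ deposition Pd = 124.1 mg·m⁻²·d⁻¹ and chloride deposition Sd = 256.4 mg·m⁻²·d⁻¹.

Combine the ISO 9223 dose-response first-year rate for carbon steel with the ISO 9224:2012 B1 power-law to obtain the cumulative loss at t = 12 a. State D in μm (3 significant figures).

carbon steel: temperature factor f = +0.150·(-21.0) = -3.1500
  Pd branch = 1.77·Pd^0.52·e^(0.02·RH+f) = 5.408 μm/a
  Cl⁻ term: 0.102·256.4^0.62·exp(0.033·88+0.04·-11.0) = 37.34
  sum: 5.408 + 37.34 → r_corr = 42.75 μm/a
Power-law: D(12) = r_corr · 12^0.523
  D(12) = 42.75 × 12^0.523 = 42.75 × 3.668 = 156.8 μm

D(12) = 157 μm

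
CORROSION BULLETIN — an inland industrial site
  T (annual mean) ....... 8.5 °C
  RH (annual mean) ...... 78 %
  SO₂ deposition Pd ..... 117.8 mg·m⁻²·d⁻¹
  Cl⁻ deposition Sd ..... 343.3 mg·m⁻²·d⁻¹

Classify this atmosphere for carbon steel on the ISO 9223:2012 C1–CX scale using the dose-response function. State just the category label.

C5

carbon steel: f(T) = +0.150·(T−10) [T≤10 °C] = -0.2250
  Pd branch = 1.77·Pd^0.52·e^(0.02·RH+f) = 80.31 μm/a
  Cl⁻ term: 0.102·343.3^0.62·exp(0.033·78+0.04·8.5) = 70.19
  r_corr = 80.31 + 70.19 = 150.5 μm/a
Category bounds: 80…200 μm/a bracket r_corr ⇒ C5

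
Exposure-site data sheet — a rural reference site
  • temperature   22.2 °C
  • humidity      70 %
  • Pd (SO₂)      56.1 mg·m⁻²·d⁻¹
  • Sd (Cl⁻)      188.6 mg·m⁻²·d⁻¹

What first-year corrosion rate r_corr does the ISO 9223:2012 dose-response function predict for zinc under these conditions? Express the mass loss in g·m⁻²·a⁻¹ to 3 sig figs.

zinc: f(T) = -0.071·(T−10) [T>10 °C] = -0.8662
  sulphur-dioxide contribution → 0.7987 μm/a
  chloride contribution → 4.007 μm/a
  ⇒ r_corr(zinc) = 4.806 μm/a
Convert to mass loss: 4.806 μm/a × 7.14 g/cm³ = 34.31 g·m⁻²·a⁻¹

r_corr = 34.3 g·m⁻²·a⁻¹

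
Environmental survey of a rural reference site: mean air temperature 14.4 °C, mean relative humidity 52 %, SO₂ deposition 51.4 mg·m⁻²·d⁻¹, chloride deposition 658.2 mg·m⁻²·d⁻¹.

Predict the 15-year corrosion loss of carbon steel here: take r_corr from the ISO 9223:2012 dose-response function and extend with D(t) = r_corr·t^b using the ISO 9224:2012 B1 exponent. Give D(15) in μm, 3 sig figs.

D(15) = 359 μm

carbon steel: f(T) = -0.054·(T−10) [T>10 °C] = -0.2376
  Pd branch = 1.77·Pd^0.52·e^(0.02·RH+f) = 30.63 μm/a
  Cl⁻ term: 0.102·658.2^0.62·exp(0.033·52+0.04·14.4) = 56.41
  sum: 30.63 + 56.41 → r_corr = 87.04 μm/a
Long-term exponent b (ISO 9224 Table 2, B1) = 0.523
  D(15) = 87.04 × 15^0.523 = 87.04 × 4.122 = 358.8 μm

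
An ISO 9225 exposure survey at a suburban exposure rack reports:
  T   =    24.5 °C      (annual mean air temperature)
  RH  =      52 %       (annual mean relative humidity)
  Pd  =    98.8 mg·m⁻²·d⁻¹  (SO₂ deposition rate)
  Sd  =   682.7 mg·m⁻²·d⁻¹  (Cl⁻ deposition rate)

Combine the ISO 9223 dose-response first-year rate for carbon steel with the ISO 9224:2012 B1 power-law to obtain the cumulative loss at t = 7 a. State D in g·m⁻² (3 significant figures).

D(7) = 2.42e+03 g·m⁻²

carbon steel: temperature factor f = -0.054·(14.5) = -0.7830
  sulphur-dioxide contribution → 24.94 μm/a
  chloride contribution → 86.43 μm/a
  ⇒ r_corr(carbon steel) = 111.4 μm/a
ISO 9224: D(t) = r_corr · t^b with b = 0.523 (carbon steel, B1)
  D(7) = 111.4 × 7^0.523 = 111.4 × 2.767 = 308.1 μm
  Mass loss = 308.1 μm × 7.85 g/cm³ = 2419 g·m⁻²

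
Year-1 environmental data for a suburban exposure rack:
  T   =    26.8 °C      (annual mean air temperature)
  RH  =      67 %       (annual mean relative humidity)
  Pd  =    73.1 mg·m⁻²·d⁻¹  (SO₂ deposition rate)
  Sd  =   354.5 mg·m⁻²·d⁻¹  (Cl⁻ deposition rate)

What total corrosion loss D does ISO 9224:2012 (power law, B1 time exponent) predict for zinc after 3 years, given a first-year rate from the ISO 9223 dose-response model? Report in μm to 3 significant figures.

D(3) = 21.6 μm

zinc: f(T) = -0.071·(T−10) [T>10 °C] = -1.1928
  sulphur-dioxide contribution → 0.5639 μm/a
  chloride contribution → 8.288 μm/a
  total first-year rate 8.851 μm/a
Power-law: D(3) = r_corr · 3^0.813
  D(3) = 8.851 × 3^0.813 = 8.851 × 2.443 = 21.62 μm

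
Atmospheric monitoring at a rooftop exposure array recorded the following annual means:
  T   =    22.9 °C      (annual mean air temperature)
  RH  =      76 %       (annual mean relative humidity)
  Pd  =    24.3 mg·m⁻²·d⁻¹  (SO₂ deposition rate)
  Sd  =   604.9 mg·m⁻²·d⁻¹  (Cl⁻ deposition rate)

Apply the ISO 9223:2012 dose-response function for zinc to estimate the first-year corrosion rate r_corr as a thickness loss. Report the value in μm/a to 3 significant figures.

zinc: T>10 °C ⇒ hinge -0.071·(22.9−10) = -0.9159
  Pd branch = 0.0129·Pd^0.44·e^(0.046·RH+f) = 0.6931 μm/a
  Cl⁻ term: 0.0175·604.9^0.57·exp(0.008·76+0.085·22.9) = 8.67
  sum: 0.6931 + 8.67 → r_corr = 9.363 μm/a

r_corr = 9.36 μm/a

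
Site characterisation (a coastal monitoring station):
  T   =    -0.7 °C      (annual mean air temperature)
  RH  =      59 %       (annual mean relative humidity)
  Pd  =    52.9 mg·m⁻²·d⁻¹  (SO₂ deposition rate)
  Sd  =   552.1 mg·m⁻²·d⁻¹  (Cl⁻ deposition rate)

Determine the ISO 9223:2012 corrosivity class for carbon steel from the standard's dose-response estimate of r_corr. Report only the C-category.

C3

carbon steel: T≤10 °C ⇒ hinge +0.150·(-0.7−10) = -1.6050
  sulphur-dioxide contribution → 9.112 μm/a
  chloride contribution → 34.84 μm/a
  total first-year rate 43.95 μm/a
44 μm/a falls in (25, 50] for carbon steel → category C3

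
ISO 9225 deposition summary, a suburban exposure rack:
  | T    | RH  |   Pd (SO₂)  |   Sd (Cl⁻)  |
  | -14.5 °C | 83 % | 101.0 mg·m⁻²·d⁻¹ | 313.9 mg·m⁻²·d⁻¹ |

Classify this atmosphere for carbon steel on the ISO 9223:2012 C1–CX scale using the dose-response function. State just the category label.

carbon steel: T≤10 °C ⇒ hinge +0.150·(-14.5−10) = -3.6750
  sulphur-dioxide contribution → 2.601 μm/a
  chloride contribution → 31.21 μm/a
  total first-year rate 33.81 μm/a
Category bounds: 25…50 μm/a bracket r_corr ⇒ C3

C3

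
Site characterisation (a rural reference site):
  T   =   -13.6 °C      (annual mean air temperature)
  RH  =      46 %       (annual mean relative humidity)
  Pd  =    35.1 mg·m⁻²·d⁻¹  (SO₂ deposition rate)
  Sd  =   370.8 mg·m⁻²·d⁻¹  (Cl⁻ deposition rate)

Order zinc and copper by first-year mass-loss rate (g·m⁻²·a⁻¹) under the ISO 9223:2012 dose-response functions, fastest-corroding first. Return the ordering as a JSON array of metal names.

zinc: T≤10 °C ⇒ hinge +0.038·(-13.6−10) = -0.8968
  sulphur-dioxide contribution → 0.2089 μm/a
  chloride contribution → 0.2319 μm/a
  ⇒ r_corr(zinc) = 0.4408 μm/a
  mass loss = 0.4408 μm/a × 7.14 g/cm³ = 3.147 g·m⁻²·a⁻¹
copper: T≤10 °C ⇒ hinge +0.126·(-13.6−10) = -2.9736
  sulphur-dioxide contribution → 0.01031 μm/a
  chloride contribution → 0.1362 μm/a
  total first-year rate 0.1465 μm/a
  mass loss = 0.1465 μm/a × 8.96 g/cm³ = 1.313 g·m⁻²·a⁻¹
Ordering by g·m⁻²·a⁻¹: zinc (3.15) > copper (1.31)

["zinc", "copper"]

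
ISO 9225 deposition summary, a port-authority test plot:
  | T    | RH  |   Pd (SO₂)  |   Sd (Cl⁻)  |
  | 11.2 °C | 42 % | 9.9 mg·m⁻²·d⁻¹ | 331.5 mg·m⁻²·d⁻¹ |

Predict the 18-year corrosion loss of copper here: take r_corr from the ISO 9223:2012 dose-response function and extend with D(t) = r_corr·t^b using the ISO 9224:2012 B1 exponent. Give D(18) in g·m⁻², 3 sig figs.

copper: T>10 °C ⇒ hinge -0.080·(11.2−10) = -0.0960
  sulphur-dioxide contribution → 0.1041 μm/a
  chloride contribution → 0.3857 μm/a
  total first-year rate 0.4898 μm/a
Power-law: D(18) = r_corr · 18^0.667
  D(18) = 0.4898 × 18^0.667 = 0.4898 × 6.875 = 3.368 μm
  Mass loss = 3.368 μm × 8.96 g/cm³ = 30.17 g·m⁻²

D(18) = 30.2 g·m⁻²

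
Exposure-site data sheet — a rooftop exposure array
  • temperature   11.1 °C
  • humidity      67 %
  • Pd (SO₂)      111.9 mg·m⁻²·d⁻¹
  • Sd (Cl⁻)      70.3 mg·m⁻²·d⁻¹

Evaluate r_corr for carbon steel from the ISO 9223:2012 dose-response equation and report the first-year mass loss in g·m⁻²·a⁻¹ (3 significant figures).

r_corr = 740 g·m⁻²·a⁻¹

carbon steel: T>10 °C ⇒ hinge -0.054·(11.1−10) = -0.0594
  SO₂ term: 1.77·111.9^0.52·exp(0.02·67-0.0594) = 74.05
  Sd branch = 0.102·Sd^0.62·e^(0.033·RH+0.04·T) = 20.27 μm/a
  r_corr = 74.05 + 20.27 = 94.32 μm/a
Convert to mass loss: 94.32 μm/a × 7.85 g/cm³ = 740.4 g·m⁻²·a⁻¹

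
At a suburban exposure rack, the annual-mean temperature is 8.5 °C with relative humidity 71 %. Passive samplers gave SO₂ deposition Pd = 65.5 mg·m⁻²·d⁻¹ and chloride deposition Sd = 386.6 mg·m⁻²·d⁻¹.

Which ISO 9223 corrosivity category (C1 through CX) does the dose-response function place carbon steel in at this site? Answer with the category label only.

carbon steel: T≤10 °C ⇒ hinge +0.150·(8.5−10) = -0.2250
  Pd branch = 1.77·Pd^0.52·e^(0.02·RH+f) = 51.45 μm/a
  Sd branch = 0.102·Sd^0.62·e^(0.033·RH+0.04·T) = 59.97 μm/a
  sum: 51.45 + 59.97 → r_corr = 111.4 μm/a
111 μm/a falls in (80, 200] for carbon steel → category C5

C5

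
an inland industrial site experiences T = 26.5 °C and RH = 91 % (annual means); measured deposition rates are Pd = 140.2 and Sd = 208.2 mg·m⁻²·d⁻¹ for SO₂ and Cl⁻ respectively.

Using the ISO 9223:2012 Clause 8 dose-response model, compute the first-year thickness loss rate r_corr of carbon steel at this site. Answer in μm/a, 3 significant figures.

r_corr = 221 μm/a

carbon steel: f(T) = -0.054·(T−10) [T>10 °C] = -0.8910
  Pd branch = 1.77·Pd^0.52·e^(0.02·RH+f) = 58.58 μm/a
  Cl⁻ term: 0.102·208.2^0.62·exp(0.033·91+0.04·26.5) = 162.4
  r_corr = 58.58 + 162.4 = 221 μm/a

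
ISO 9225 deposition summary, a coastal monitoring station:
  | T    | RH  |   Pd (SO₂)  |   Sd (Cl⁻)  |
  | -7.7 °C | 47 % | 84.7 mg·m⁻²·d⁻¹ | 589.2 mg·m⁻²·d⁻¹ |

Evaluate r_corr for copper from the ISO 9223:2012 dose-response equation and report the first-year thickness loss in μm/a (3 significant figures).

r_corr = 0.243 μm/a

copper: f(T) = +0.126·(T−10) [T≤10 °C] = -2.2302
  SO₂ term: 0.0053·84.7^0.26·exp(0.059·47-2.2302) = 0.02892
  Cl⁻ term: 0.01025·589.2^0.27·exp(0.036·47+0.049·-7.7) = 0.2136
  sum: 0.02892 + 0.2136 → r_corr = 0.2426 μm/a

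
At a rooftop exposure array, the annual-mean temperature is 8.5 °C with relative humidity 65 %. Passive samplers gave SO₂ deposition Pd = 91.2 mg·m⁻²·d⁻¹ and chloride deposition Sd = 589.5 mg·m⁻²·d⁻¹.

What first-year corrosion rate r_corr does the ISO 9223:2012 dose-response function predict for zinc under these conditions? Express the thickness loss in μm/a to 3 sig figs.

r_corr = 4.07 μm/a

zinc: f(T) = +0.038·(T−10) [T≤10 °C] = -0.0570
  SO₂ term: 0.0129·91.2^0.44·exp(0.046·65-0.0570) = 1.765
  Sd branch = 0.0175·Sd^0.57·e^(0.008·RH+0.085·T) = 2.301 μm/a
  r_corr = 1.765 + 2.301 = 4.066 μm/a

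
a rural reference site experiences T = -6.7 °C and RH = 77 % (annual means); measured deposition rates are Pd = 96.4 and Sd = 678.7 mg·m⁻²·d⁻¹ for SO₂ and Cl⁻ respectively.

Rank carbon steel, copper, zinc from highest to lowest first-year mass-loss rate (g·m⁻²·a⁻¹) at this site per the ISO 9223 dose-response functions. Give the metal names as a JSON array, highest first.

["carbon steel", "zinc", "copper"]

carbon steel: T≤10 °C ⇒ hinge +0.150·(-6.7−10) = -2.5050
  SO₂ term: 1.77·96.4^0.52·exp(0.02·77-2.5050) = 7.254
  Cl⁻ term: 0.102·678.7^0.62·exp(0.033·77+0.04·-6.7) = 56.41
  sum: 7.254 + 56.41 → r_corr = 63.67 μm/a
  mass loss = 63.67 μm/a × 7.85 g/cm³ = 499.8 g·m⁻²·a⁻¹
copper: T≤10 °C ⇒ hinge +0.126·(-6.7−10) = -2.1042
  Pd branch = 0.0053·Pd^0.26·e^(0.059·RH+f) = 0.1992 μm/a
  Cl⁻ term: 0.01025·678.7^0.27·exp(0.036·77+0.049·-6.7) = 0.6864
  r_corr = 0.1992 + 0.6864 = 0.8856 μm/a
  mass loss = 0.8856 μm/a × 8.96 g/cm³ = 7.935 g·m⁻²·a⁻¹
zinc: f(T) = +0.038·(T−10) [T≤10 °C] = -0.6346
  SO₂ term: 0.0129·96.4^0.44·exp(0.046·77-0.6346) = 1.763
  Sd branch = 0.0175·Sd^0.57·e^(0.008·RH+0.085·T) = 0.7539 μm/a
  r_corr = 1.763 + 0.7539 = 2.517 μm/a
  mass loss = 2.517 μm/a × 7.14 g/cm³ = 17.97 g·m⁻²·a⁻¹
Ordering by g·m⁻²·a⁻¹: carbon steel (500) > zinc (18) > copper (7.93)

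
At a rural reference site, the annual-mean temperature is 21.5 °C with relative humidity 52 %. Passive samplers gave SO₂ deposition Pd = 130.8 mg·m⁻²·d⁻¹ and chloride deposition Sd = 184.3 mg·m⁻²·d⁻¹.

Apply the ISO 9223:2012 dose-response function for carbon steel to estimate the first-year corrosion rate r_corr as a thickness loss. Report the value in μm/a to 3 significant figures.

carbon steel: f(T) = -0.054·(T−10) [T>10 °C] = -0.6210
  Pd branch = 1.77·Pd^0.52·e^(0.02·RH+f) = 33.93 μm/a
  Cl⁻ term: 0.102·184.3^0.62·exp(0.033·52+0.04·21.5) = 34.04
  r_corr = 33.93 + 34.04 = 67.97 μm/a

r_corr = 68.0 μm/a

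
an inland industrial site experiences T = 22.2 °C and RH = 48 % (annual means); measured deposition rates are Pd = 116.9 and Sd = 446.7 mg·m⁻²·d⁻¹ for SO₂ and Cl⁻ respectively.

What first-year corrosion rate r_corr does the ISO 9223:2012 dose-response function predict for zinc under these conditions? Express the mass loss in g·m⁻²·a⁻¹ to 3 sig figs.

r_corr = 42.1 g·m⁻²·a⁻¹

zinc: T>10 °C ⇒ hinge -0.071·(22.2−10) = -0.8662
  Pd branch = 0.0129·Pd^0.44·e^(0.046·RH+f) = 0.401 μm/a
  Sd branch = 0.0175·Sd^0.57·e^(0.008·RH+0.085·T) = 5.493 μm/a
  r_corr = 0.401 + 5.493 = 5.894 μm/a
Convert to mass loss: 5.894 μm/a × 7.14 g/cm³ = 42.09 g·m⁻²·a⁻¹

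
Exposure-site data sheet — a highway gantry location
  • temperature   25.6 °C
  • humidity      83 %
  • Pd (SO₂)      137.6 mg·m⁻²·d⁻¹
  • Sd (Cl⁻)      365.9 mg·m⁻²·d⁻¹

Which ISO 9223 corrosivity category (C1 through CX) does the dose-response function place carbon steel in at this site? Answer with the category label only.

carbon steel: T>10 °C ⇒ hinge -0.054·(25.6−10) = -0.8424
  SO₂ term: 1.77·137.6^0.52·exp(0.02·83-0.8424) = 51.9
  Sd branch = 0.102·Sd^0.62·e^(0.033·RH+0.04·T) = 170.7 μm/a
  r_corr = 51.9 + 170.7 = 222.6 μm/a
ISO 9223 Table 2 (carbon steel): 200 < 223 ≤ 700 μm/a ⇒ CX

CX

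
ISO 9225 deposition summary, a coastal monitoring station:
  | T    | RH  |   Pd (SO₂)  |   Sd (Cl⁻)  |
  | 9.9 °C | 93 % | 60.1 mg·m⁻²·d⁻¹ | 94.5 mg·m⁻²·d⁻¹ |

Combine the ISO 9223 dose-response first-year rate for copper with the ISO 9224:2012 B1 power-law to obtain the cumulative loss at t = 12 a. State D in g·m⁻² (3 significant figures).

copper: T≤10 °C ⇒ hinge +0.126·(9.9−10) = -0.0126
  sulphur-dioxide contribution → 3.667 μm/a
  chloride contribution → 1.617 μm/a
  total first-year rate 5.284 μm/a
ISO 9224: D(t) = r_corr · t^b with b = 0.667 (copper, B1)
  D(12) = 5.284 × 12^0.667 = 5.284 × 5.246 = 27.72 μm
  Mass loss = 27.72 μm × 8.96 g/cm³ = 248.4 g·m⁻²

D(12) = 248 g·m⁻²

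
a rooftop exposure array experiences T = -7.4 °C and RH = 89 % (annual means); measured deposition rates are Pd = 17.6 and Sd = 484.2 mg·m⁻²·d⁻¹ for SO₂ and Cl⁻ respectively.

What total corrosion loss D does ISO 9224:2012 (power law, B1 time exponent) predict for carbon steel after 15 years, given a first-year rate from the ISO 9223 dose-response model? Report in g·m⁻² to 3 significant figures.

D(15) = 2.25e+03 g·m⁻²

carbon steel: temperature factor f = +0.150·(-17.4) = -2.6100
  SO₂ term: 1.77·17.6^0.52·exp(0.02·89-2.6100) = 3.429
  Cl⁻ term: 0.102·484.2^0.62·exp(0.033·89+0.04·-7.4) = 66.11
  r_corr = 3.429 + 66.11 = 69.54 μm/a
ISO 9224: D(t) = r_corr · t^b with b = 0.523 (carbon steel, B1)
  D(15) = 69.54 × 15^0.523 = 69.54 × 4.122 = 286.6 μm
  Mass loss = 286.6 μm × 7.85 g/cm³ = 2250 g·m⁻²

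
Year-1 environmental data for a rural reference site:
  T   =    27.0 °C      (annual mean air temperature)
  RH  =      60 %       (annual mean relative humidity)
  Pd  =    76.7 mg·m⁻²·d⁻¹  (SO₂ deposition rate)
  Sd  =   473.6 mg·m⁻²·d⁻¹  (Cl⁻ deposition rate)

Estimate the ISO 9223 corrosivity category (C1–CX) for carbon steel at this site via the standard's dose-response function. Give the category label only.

C5

carbon steel: T>10 °C ⇒ hinge -0.054·(27.0−10) = -0.9180
  SO₂ term: 1.77·76.7^0.52·exp(0.02·60-0.9180) = 22.41
  Sd branch = 0.102·Sd^0.62·e^(0.033·RH+0.04·T) = 99.15 μm/a
  r_corr = 22.41 + 99.15 = 121.6 μm/a
122 μm/a falls in (80, 200] for carbon steel → category C5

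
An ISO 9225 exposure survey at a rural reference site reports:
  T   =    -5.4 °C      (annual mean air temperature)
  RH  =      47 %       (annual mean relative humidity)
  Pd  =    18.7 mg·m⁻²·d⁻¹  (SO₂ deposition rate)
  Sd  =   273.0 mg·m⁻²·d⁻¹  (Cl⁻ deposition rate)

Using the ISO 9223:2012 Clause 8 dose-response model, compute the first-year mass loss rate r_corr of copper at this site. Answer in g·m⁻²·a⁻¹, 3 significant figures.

r_corr = 1.97 g·m⁻²·a⁻¹

copper: f(T) = +0.126·(T−10) [T≤10 °C] = -1.9404
  sulphur-dioxide contribution → 0.02609 μm/a
  chloride contribution → 0.1943 μm/a
  total first-year rate 0.2204 μm/a
Convert to mass loss: 0.2204 μm/a × 8.96 g/cm³ = 1.974 g·m⁻²·a⁻¹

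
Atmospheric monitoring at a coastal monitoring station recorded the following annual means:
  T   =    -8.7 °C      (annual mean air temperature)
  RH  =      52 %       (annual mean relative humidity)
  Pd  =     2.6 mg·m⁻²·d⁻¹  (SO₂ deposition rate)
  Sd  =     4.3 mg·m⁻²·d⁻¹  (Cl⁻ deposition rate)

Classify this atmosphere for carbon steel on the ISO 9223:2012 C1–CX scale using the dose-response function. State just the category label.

carbon steel: f(T) = +0.150·(T−10) [T≤10 °C] = -2.8050
  sulphur-dioxide contribution → 0.498 μm/a
  chloride contribution → 0.9896 μm/a
  total first-year rate 1.488 μm/a
ISO 9223 Table 2 (carbon steel): 1.3 < 1.49 ≤ 25 μm/a ⇒ C2

C2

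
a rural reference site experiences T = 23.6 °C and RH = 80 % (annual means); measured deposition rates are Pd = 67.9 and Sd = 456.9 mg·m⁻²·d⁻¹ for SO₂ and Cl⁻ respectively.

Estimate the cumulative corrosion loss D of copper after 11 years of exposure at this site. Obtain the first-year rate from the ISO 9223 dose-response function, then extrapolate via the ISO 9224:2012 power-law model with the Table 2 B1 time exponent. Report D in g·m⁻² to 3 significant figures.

D(11) = 161 g·m⁻²

copper: f(T) = -0.080·(T−10) [T>10 °C] = -1.0880
  SO₂ term: 0.0053·67.9^0.26·exp(0.059·80-1.0880) = 0.5997
  Sd branch = 0.01025·Sd^0.27·e^(0.036·RH+0.049·T) = 3.033 μm/a
  sum: 0.5997 + 3.033 → r_corr = 3.633 μm/a
Long-term exponent b (ISO 9224 Table 2, B1) = 0.667
  D(11) = 3.633 × 11^0.667 = 3.633 × 4.95 = 17.98 μm
  Mass loss = 17.98 μm × 8.96 g/cm³ = 161.1 g·m⁻²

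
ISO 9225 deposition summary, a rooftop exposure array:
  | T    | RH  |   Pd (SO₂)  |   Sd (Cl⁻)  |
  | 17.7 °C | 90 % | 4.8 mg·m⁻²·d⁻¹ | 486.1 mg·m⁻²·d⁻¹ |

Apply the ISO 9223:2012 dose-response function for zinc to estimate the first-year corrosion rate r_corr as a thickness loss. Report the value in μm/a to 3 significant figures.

r_corr = 6.44 μm/a

zinc: f(T) = -0.071·(T−10) [T>10 °C] = -0.5467
  sulphur-dioxide contribution → 0.9352 μm/a
  chloride contribution → 5.502 μm/a
  ⇒ r_corr(zinc) = 6.438 μm/a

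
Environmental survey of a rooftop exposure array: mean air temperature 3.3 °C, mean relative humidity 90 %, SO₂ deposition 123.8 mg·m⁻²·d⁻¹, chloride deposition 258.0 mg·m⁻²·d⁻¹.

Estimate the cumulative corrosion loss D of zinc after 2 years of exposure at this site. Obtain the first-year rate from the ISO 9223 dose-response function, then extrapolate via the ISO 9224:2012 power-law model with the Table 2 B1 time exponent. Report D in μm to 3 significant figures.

zinc: T≤10 °C ⇒ hinge +0.038·(3.3−10) = -0.2546
  SO₂ term: 0.0129·123.8^0.44·exp(0.046·90-0.2546) = 5.234
  Cl⁻ term: 0.0175·258.0^0.57·exp(0.008·90+0.085·3.3) = 1.128
  r_corr = 5.234 + 1.128 = 6.361 μm/a
ISO 9224: D(t) = r_corr · t^b with b = 0.813 (zinc, B1)
  D(2) = 6.361 × 2^0.813 = 6.361 × 1.757 = 11.18 μm

D(2) = 11.2 μm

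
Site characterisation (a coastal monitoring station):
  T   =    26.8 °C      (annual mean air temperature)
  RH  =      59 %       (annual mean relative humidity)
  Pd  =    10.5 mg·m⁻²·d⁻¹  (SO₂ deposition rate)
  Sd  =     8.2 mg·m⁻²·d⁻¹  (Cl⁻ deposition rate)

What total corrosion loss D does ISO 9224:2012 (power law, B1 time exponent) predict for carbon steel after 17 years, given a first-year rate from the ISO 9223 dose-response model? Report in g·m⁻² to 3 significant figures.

D(17) = 539 g·m⁻²

carbon steel: T>10 °C ⇒ hinge -0.054·(26.8−10) = -0.9072
  SO₂ term: 1.77·10.5^0.52·exp(0.02·59-0.9072) = 7.897
  Sd branch = 0.102·Sd^0.62·e^(0.033·RH+0.04·T) = 7.697 μm/a
  sum: 7.897 + 7.697 → r_corr = 15.59 μm/a
Long-term exponent b (ISO 9224 Table 2, B1) = 0.523
  D(17) = 15.59 × 17^0.523 = 15.59 × 4.401 = 68.62 μm
  Mass loss = 68.62 μm × 7.85 g/cm³ = 538.7 g·m⁻²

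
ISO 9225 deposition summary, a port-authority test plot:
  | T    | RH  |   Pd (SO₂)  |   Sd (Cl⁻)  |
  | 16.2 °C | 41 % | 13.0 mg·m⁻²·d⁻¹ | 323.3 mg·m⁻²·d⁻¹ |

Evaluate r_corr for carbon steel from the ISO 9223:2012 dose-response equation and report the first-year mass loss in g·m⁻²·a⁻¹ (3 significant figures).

carbon steel: temperature factor f = -0.054·(6.2) = -0.3348
  sulphur-dioxide contribution → 10.91 μm/a
  chloride contribution → 27.14 μm/a
  ⇒ r_corr(carbon steel) = 38.05 μm/a
Convert to mass loss: 38.05 μm/a × 7.85 g/cm³ = 298.7 g·m⁻²·a⁻¹

r_corr = 299 g·m⁻²·a⁻¹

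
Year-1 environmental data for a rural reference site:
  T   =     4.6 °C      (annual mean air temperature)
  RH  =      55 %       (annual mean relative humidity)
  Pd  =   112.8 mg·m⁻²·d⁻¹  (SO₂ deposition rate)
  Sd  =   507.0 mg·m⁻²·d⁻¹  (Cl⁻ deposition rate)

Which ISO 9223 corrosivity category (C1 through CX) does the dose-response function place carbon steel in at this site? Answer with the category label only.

carbon steel: f(T) = +0.150·(T−10) [T≤10 °C] = -0.8100
  sulphur-dioxide contribution → 27.61 μm/a
  chloride contribution → 35.8 μm/a
  ⇒ r_corr(carbon steel) = 63.41 μm/a
ISO 9223 Table 2 (carbon steel): 50 < 63.4 ≤ 80 μm/a ⇒ C4

C4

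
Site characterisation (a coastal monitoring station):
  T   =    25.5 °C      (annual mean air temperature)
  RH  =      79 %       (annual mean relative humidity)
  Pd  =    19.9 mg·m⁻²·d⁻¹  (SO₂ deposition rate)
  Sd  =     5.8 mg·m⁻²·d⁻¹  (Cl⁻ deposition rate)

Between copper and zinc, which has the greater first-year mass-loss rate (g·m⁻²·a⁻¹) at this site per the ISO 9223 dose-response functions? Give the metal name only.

copper: T>10 °C ⇒ hinge -0.080·(25.5−10) = -1.2400
  sulphur-dioxide contribution → 0.3529 μm/a
  chloride contribution → 0.9877 μm/a
  ⇒ r_corr(copper) = 1.341 μm/a
  mass loss = 1.341 μm/a × 8.96 g/cm³ = 12.01 g·m⁻²·a⁻¹
zinc: temperature factor f = -0.071·(15.5) = -1.1005
  sulphur-dioxide contribution → 0.6059 μm/a
  chloride contribution → 0.7834 μm/a
  ⇒ r_corr(zinc) = 1.389 μm/a
  mass loss = 1.389 μm/a × 7.14 g/cm³ = 9.919 g·m⁻²·a⁻¹
Ordering by g·m⁻²·a⁻¹: copper (12) > zinc (9.92)

copper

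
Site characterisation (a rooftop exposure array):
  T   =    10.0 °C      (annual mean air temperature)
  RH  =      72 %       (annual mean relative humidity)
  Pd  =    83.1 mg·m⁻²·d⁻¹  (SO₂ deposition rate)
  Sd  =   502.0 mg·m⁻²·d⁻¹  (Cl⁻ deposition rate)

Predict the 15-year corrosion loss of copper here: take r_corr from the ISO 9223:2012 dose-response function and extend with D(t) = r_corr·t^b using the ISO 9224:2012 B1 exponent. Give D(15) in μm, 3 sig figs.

D(15) = 14.4 μm

copper: T≤10 °C ⇒ hinge +0.126·(10.0−10) = +0.0000
  sulphur-dioxide contribution → 1.17 μm/a
  chloride contribution → 1.198 μm/a
  total first-year rate 2.368 μm/a
Long-term exponent b (ISO 9224 Table 2, B1) = 0.667
  D(15) = 2.368 × 15^0.667 = 2.368 × 6.088 = 14.42 μm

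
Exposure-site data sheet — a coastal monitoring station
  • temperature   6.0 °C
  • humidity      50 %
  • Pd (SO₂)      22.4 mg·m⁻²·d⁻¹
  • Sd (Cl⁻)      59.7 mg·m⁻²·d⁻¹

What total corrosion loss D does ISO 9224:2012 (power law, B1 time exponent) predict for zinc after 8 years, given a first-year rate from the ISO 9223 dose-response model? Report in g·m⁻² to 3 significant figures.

zinc: f(T) = +0.038·(T−10) [T≤10 °C] = -0.1520
  SO₂ term: 0.0129·22.4^0.44·exp(0.046·50-0.1520) = 0.4341
  Cl⁻ term: 0.0175·59.7^0.57·exp(0.008·50+0.085·6.0) = 0.4473
  sum: 0.4341 + 0.4473 → r_corr = 0.8813 μm/a
ISO 9224: D(t) = r_corr · t^b with b = 0.813 (zinc, B1)
  D(8) = 0.8813 × 8^0.813 = 0.8813 × 5.423 = 4.779 μm
  Mass loss = 4.779 μm × 7.14 g/cm³ = 34.12 g·m⁻²

D(8) = 34.1 g·m⁻²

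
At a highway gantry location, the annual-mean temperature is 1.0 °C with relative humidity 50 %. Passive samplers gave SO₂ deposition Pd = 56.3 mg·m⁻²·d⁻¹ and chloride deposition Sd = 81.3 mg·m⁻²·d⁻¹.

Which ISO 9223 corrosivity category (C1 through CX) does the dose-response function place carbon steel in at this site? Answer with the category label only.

carbon steel: f(T) = +0.150·(T−10) [T≤10 °C] = -1.3500
  Pd branch = 1.77·Pd^0.52·e^(0.02·RH+f) = 10.14 μm/a
  Cl⁻ term: 0.102·81.3^0.62·exp(0.033·50+0.04·1.0) = 8.449
  sum: 10.14 + 8.449 → r_corr = 18.59 μm/a
Category bounds: 1.3…25 μm/a bracket r_corr ⇒ C2

C2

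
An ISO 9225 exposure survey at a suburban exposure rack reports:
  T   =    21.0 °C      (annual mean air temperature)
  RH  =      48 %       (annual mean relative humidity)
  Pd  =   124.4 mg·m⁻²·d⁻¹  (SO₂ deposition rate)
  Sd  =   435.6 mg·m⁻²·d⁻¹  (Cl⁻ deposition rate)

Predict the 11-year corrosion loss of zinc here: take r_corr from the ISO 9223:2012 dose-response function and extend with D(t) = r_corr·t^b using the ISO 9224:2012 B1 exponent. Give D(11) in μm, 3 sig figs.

zinc: f(T) = -0.071·(T−10) [T>10 °C] = -0.7810
  sulphur-dioxide contribution → 0.4488 μm/a
  chloride contribution → 4.89 μm/a
  ⇒ r_corr(zinc) = 5.339 μm/a
Power-law: D(11) = r_corr · 11^0.813
  D(11) = 5.339 × 11^0.813 = 5.339 × 7.025 = 37.51 μm

D(11) = 37.5 μm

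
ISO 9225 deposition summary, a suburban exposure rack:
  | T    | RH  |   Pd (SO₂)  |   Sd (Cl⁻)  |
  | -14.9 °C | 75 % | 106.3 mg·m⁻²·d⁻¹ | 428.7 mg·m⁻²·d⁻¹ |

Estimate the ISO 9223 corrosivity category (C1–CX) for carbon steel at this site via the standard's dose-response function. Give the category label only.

carbon steel: temperature factor f = +0.150·(-24.9) = -3.7350
  SO₂ term: 1.77·106.3^0.52·exp(0.02·75-3.7350) = 2.143
  Cl⁻ term: 0.102·428.7^0.62·exp(0.033·75+0.04·-14.9) = 28.61
  sum: 2.143 + 28.61 → r_corr = 30.76 μm/a
Category bounds: 25…50 μm/a bracket r_corr ⇒ C3

C3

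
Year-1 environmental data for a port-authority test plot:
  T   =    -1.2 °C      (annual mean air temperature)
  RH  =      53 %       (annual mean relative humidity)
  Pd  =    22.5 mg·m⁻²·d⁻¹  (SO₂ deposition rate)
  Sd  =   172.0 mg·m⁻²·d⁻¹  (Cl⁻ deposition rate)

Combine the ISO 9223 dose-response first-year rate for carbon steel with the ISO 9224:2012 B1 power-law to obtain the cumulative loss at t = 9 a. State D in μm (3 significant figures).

D(9) = 58.1 μm

carbon steel: T≤10 °C ⇒ hinge +0.150·(-1.2−10) = -1.6800
  sulphur-dioxide contribution → 4.807 μm/a
  chloride contribution → 13.59 μm/a
  total first-year rate 18.4 μm/a
ISO 9224: D(t) = r_corr · t^b with b = 0.523 (carbon steel, B1)
  D(9) = 18.4 × 9^0.523 = 18.4 × 3.156 = 58.06 μm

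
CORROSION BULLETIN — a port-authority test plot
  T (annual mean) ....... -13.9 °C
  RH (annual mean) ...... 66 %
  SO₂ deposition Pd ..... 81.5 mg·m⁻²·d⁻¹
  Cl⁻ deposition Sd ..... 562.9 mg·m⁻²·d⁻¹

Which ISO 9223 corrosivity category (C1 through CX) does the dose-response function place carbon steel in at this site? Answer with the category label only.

carbon steel: temperature factor f = +0.150·(-23.9) = -3.5850
  SO₂ term: 1.77·81.5^0.52·exp(0.02·66-3.5850) = 1.812
  Cl⁻ term: 0.102·562.9^0.62·exp(0.033·66+0.04·-13.9) = 26.2
  r_corr = 1.812 + 26.2 = 28.01 μm/a
ISO 9223 Table 2 (carbon steel): 25 < 28 ≤ 50 μm/a ⇒ C3

C3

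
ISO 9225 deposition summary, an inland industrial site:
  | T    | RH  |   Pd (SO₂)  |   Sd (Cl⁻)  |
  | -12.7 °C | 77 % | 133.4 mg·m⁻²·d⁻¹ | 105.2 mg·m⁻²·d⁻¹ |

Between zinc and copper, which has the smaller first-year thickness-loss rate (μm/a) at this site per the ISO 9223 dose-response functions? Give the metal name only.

zinc: temperature factor f = +0.038·(-22.7) = -0.8626
  Pd branch = 0.0129·Pd^0.44·e^(0.046·RH+f) = 1.619 μm/a
  Sd branch = 0.0175·Sd^0.57·e^(0.008·RH+0.085·T) = 0.1564 μm/a
  sum: 1.619 + 0.1564 → r_corr = 1.776 μm/a
copper: f(T) = +0.126·(T−10) [T≤10 °C] = -2.8602
  Pd branch = 0.0053·Pd^0.26·e^(0.059·RH+f) = 0.1018 μm/a
  Sd branch = 0.01025·Sd^0.27·e^(0.036·RH+0.049·T) = 0.3092 μm/a
  r_corr = 0.1018 + 0.3092 = 0.411 μm/a
Ordering by μm/a: zinc (1.78) > copper (0.411)

copper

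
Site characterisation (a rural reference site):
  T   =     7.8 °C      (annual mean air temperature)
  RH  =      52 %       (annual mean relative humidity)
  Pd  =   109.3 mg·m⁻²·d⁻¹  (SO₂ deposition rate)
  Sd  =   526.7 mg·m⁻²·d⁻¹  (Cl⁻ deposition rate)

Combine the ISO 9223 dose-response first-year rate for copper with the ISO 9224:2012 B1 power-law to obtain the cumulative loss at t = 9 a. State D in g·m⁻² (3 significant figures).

copper: T≤10 °C ⇒ hinge +0.126·(7.8−10) = -0.2772
  SO₂ term: 0.0053·109.3^0.26·exp(0.059·52-0.2772) = 0.2926
  Cl⁻ term: 0.01025·526.7^0.27·exp(0.036·52+0.049·7.8) = 0.5303
  r_corr = 0.2926 + 0.5303 = 0.823 μm/a
Power-law: D(9) = r_corr · 9^0.667
  D(9) = 0.823 × 9^0.667 = 0.823 × 4.33 = 3.563 μm
  Mass loss = 3.563 μm × 8.96 g/cm³ = 31.93 g·m⁻²

D(9) = 31.9 g·m⁻²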